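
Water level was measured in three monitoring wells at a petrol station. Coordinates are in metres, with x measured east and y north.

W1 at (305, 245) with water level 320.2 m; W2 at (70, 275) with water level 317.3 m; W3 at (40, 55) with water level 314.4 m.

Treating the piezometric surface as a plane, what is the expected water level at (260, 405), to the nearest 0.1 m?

Taking W1 as reference: W2−W1 = (-235, 30, -2.9); W3−W1 = (-265, -190, -5.8).
Determinant of the coordinate differences = (-235)·(-190) − (-265)·30 = 52600.
∂h/∂x = [(-2.9)·(-190) − (-5.8)·30] / 52600 = +0.01378
∂h/∂y = [(-235)·(-5.8) − (-265)·(-2.9)] / 52600 = +0.01130
h(260, 405) = 320.2 + (+0.01378)·(-45) + (+0.01130)·(160) = 320.2 -0.620 +1.808 = 321.388 m.

321.4 m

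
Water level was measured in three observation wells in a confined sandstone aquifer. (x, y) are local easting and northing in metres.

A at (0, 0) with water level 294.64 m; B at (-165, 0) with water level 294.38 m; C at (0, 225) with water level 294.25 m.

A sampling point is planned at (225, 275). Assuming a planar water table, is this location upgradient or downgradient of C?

∂h/∂x = (294.38 − 294.64) / (-165 − 0) = +0.001576
∂h/∂y = (294.25 − 294.64) / (225 − 0) = -0.001733
Head at (225, 275) = 294.64 + (+0.001576)·(225) + (-0.001733)·(275) = 294.52 m.
That is higher than the 294.25 m at C, so the point is upgradient.

upgradient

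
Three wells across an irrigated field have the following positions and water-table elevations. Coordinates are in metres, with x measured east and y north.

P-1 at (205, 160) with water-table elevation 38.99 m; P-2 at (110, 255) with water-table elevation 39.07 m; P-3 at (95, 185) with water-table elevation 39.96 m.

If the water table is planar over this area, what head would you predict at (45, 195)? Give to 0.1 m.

With h = a·x + b·y + c and P-1 as origin, the differences give:
  (-95)·a + 95·b = +0.08
  (-110)·a + 25·b = +0.97
Eliminate b (×25 and ×95, subtract): 8075·a = -90.150 → a = ∂h/∂x = -0.01116
Back-substitute: b = ∂h/∂y = -0.01032.
h(45, 195) = 38.99 + (-0.01116)·(-160) + (-0.01032)·(35) = 38.99 +1.786 -0.361 = 40.415 m.

40.4 m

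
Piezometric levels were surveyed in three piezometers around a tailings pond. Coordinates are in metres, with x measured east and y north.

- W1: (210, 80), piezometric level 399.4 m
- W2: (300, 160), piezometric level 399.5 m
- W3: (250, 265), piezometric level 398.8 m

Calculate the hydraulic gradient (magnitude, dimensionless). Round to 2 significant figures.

0.0066

With h = a·x + b·y + c and W1 as origin, the differences give:
  90·a + 80·b = +0.1
  40·a + 185·b = -0.6
Eliminate b (×185 and ×80, subtract): 13450·a = 66.50 → a = ∂h/∂x = +0.004944
Back-substitute: b = ∂h/∂y = -0.004312.
|∇h| = √(0.004944² + -0.004312²) = 0.00656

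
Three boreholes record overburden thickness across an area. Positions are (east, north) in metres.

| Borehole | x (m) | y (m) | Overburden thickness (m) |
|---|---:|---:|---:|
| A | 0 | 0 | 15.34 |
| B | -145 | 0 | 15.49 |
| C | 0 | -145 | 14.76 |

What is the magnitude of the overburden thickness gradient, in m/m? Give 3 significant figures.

∂d/∂x = (15.49 − 15.34) / (-145 − 0) = -0.001034
∂d/∂y = (14.76 − 15.34) / (-145 − 0) = +0.004000
|∇f| = √(-0.001034² + 0.004000²) = 0.004131 m/m

0.00413 m/m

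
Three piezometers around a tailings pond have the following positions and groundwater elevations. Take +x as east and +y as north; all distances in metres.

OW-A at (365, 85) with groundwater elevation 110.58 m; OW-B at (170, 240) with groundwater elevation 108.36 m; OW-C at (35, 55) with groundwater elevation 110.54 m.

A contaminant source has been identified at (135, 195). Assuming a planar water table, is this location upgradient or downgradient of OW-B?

Three-point gradient (reference OW-A): Δ to OW-B = (-195, 155, -2.22), Δ to OW-C = (-330, -30, -0.04).
∂h/∂x = +0.001277, ∂h/∂y = -0.01272 (det = 57000).
Head at (135, 195) = 110.58 + (+0.001277)·(-230) + (-0.01272)·(110) = 108.89 m.
That is higher than the 108.36 m at OW-B, so the point is upgradient.

upgradient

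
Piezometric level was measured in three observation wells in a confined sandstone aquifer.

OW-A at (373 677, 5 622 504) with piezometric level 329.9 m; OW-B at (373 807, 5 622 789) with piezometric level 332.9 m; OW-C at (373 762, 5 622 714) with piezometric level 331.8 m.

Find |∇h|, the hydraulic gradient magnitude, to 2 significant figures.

With h = a·x + b·y + c and OW-A as origin, the differences give:
  130·a + 285·b = +3.0
  85·a + 210·b = +1.9
Eliminate b (×210 and ×285, subtract): 3075·a = 88.50 → a = ∂h/∂x = +0.02878
Back-substitute: b = ∂h/∂y = -0.002602.
|∇h| = √(0.02878² + -0.002602²) = 0.0289

0.029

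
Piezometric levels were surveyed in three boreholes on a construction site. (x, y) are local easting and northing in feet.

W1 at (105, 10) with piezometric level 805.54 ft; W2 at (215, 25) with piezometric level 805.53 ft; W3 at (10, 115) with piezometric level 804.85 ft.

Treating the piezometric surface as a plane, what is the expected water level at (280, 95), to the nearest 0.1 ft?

805.2 ft

Taking W1 as reference: W2−W1 = (110, 15, -0.01); W3−W1 = (-95, 105, -0.69).
Solve a·Δx + b·Δy = Δh: det = 110·105 − (-95)·15 = 12975.
∂h/∂x = [(-0.01)·105 − (-0.69)·15] / 12975 = +0.0007168
∂h/∂y = [110·(-0.69) − (-95)·(-0.01)] / 12975 = -0.005923
h(280, 95) = 805.54 + (+0.0007168)·(175) + (-0.005923)·(85) = 805.54 +0.125 -0.503 = 805.162 ft.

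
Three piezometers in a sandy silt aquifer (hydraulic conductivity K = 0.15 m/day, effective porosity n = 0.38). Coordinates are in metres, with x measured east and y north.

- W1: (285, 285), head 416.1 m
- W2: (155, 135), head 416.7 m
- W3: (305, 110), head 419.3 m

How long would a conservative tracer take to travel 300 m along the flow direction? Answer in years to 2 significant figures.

Differences from W1: to W2 (Δx, Δy, Δh) = (-130, -150, +0.6); to W3 = (20, -175, +3.2).
Solve a·Δx + b·Δy = Δh: det = (-130)·(-175) − 20·(-150) = 25750.
∂h/∂x = [(+0.6)·(-175) − (+3.2)·(-150)] / 25750 = +0.01456
∂h/∂y = [(-130)·(+3.2) − 20·(+0.6)] / 25750 = -0.01662
|∇h| = √(0.01456² + -0.01662²) = 0.0221
Seepage velocity v = K·i/n = 0.15 × 0.0221 / 0.38 = 0.008724 m/day.
t = 300 / 0.008724 = 3.439e+04 days = 94.2 years.

94 years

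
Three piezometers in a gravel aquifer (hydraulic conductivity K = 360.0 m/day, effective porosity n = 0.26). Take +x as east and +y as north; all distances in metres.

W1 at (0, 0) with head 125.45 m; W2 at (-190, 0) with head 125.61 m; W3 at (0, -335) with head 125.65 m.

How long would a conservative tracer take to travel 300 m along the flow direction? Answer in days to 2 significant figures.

∂h/∂x = (125.61 − 125.45) / (-190 − 0) = -0.0008421
∂h/∂y = (125.65 − 125.45) / (-335 − 0) = -0.0005970
|∇h| = √(-0.0008421² + -0.0005970²) = 0.001032
Seepage velocity v = K·i/n = 360.0 × 0.001032 / 0.26 = 1.429 m/day.
t = 300 / 1.429 = 209.9 days.

210 days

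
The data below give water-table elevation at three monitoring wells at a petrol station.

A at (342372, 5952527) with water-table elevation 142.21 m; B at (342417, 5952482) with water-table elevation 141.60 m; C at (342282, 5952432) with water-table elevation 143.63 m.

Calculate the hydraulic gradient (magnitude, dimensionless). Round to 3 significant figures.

Taking A as reference: B−A = (45, -45, -0.61); C−A = (-90, -95, +1.42).
Determinant of the coordinate differences = 45·(-95) − (-90)·(-45) = -8325.
∂h/∂x = [(-0.61)·(-95) − (+1.42)·(-45)] / -8325 = -0.01464
∂h/∂y = [45·(+1.42) − (-90)·(-0.61)] / -8325 = -0.001081
|∇h| = √(-0.01464² + -0.001081²) = 0.01468

0.0147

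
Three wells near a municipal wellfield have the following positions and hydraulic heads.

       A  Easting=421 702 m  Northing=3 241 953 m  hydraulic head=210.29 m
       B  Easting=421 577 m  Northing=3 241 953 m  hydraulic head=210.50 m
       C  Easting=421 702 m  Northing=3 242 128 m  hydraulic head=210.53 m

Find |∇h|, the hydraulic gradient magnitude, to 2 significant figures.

0.0022

∂h/∂x = (210.50 − 210.29) / (421577 − 421702) = -0.001680
∂h/∂y = (210.53 − 210.29) / (3242128 − 3241953) = +0.001371
|∇h| = √(-0.001680² + 0.001371²) = 0.002168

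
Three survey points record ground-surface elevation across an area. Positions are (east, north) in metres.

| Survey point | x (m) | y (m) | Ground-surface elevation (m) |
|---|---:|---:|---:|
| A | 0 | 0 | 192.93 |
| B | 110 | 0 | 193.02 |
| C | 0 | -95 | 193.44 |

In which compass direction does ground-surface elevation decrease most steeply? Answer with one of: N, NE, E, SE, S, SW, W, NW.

N

∂z/∂x = (193.02 − 192.93) / (110 − 0) = +0.0008182
∂z/∂y = (193.44 − 192.93) / (-95 − 0) = -0.005368
Steepest decrease is along −∇f = (-0.0008182 E, +0.005368 N) → north.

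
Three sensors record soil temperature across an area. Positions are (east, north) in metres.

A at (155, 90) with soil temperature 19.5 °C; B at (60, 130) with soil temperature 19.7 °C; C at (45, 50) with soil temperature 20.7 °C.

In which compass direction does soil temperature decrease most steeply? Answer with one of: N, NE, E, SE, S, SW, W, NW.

NE

With T = a·x + b·y + c and A as origin, the differences give:
  (-95)·a + 40·b = +0.2
  (-110)·a + (-40)·b = +1.2
Eliminate b (×(-40) and ×40, subtract): 8200·a = -56.00 → a = ∂T/∂x = -0.006829
Back-substitute: b = ∂T/∂y = -0.01122.
Steepest decrease is along −∇f = (+0.006829 E, +0.01122 N) → northeast.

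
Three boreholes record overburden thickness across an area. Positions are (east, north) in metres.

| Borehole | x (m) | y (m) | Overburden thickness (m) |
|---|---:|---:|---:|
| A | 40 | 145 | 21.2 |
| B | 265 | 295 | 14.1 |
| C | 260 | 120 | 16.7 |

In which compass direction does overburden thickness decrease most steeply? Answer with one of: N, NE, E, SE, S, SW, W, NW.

Differences from A: to B (Δx, Δy, Δh) = (225, 150, -7.1); to C = (220, -25, -4.5).
Determinant of the coordinate differences = 225·(-25) − 220·150 = -38625.
∂d/∂x = [(-7.1)·(-25) − (-4.5)·150] / -38625 = -0.02207
∂d/∂y = [225·(-4.5) − 220·(-7.1)] / -38625 = -0.01423
Steepest decrease is along −∇f = (+0.02207 E, +0.01423 N) → northeast.

NE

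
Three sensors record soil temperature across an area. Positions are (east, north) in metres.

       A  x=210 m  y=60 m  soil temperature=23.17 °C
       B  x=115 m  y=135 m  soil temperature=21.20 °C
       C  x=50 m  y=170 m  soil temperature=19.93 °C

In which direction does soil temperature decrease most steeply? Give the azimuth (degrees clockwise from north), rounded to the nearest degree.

Three-point gradient (reference A): Δ to B = (-95, 75, -1.97), Δ to C = (-160, 110, -3.24).
∂T/∂x = +0.01697, ∂T/∂y = -0.004774 (det = 1550).
Steepest decrease is along −∇f: components (-0.01697 E, +0.004774 N).
Azimuth = atan2(-0.01697, +0.004774) = 285.7° ≈ 286°.

286°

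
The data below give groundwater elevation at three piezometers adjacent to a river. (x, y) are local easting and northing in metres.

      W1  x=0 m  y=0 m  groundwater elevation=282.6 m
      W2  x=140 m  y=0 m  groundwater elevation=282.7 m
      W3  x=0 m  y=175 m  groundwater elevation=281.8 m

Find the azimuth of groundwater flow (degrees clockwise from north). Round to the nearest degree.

∂h/∂x = (282.7 − 282.6) / (140 − 0) = +0.0007143
∂h/∂y = (281.8 − 282.6) / (175 − 0) = -0.004571
Flow direction (−∇h) has components (-0.0007143 E, +0.004571 N).
Azimuth = atan2(E, N) = atan2(-0.0007143, +0.004571) = 351.1° ≈ 351°.

351°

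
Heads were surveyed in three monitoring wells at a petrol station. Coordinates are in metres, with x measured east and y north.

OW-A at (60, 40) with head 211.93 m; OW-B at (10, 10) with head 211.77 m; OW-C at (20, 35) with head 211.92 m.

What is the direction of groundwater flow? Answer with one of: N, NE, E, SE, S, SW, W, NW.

S

Taking OW-A as reference: OW-B−OW-A = (-50, -30, -0.16); OW-C−OW-A = (-40, -5, -0.01).
Determinant of the coordinate differences = (-50)·(-5) − (-40)·(-30) = -950.
∂h/∂x = [(-0.16)·(-5) − (-0.01)·(-30)] / -950 = -0.0005263
∂h/∂y = [(-50)·(-0.01) − (-40)·(-0.16)] / -950 = +0.006211
Flow = −∇h = (+0.0005263 east, -0.006211 north), which points south.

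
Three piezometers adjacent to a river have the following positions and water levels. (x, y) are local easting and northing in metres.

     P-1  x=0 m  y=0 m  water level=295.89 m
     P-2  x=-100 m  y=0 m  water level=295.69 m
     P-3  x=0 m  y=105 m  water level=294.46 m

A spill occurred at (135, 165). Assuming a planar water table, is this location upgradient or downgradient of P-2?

∂h/∂x = (295.69 − 295.89) / (-100 − 0) = +0.002000
∂h/∂y = (294.46 − 295.89) / (105 − 0) = -0.01362
Head at (135, 165) = 295.89 + (+0.002000)·(135) + (-0.01362)·(165) = 293.91 m.
That is lower than the 295.69 m at P-2, so the point is downgradient.

downgradient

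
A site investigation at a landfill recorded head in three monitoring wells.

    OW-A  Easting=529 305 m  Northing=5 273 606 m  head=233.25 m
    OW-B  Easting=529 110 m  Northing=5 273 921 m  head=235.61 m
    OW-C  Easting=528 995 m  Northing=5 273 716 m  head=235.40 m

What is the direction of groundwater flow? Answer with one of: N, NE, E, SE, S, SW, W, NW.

SE

Taking OW-A as reference: OW-B−OW-A = (-195, 315, +2.36); OW-C−OW-A = (-310, 110, +2.15).
Determinant of the coordinate differences = (-195)·110 − (-310)·315 = 76200.
∂h/∂x = [(+2.36)·110 − (+2.15)·315] / 76200 = -0.005481
∂h/∂y = [(-195)·(+2.15) − (-310)·(+2.36)] / 76200 = +0.004099
Flow = −∇h = (+0.005481 east, -0.004099 north), which points southeast.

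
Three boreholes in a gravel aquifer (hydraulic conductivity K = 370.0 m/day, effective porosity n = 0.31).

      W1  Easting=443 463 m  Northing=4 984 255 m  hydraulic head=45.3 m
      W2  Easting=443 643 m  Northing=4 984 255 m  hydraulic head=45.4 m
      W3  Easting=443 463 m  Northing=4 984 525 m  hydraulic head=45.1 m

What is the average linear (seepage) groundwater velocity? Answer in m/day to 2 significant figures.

1.1 m/day

∂h/∂x = (45.4 − 45.3) / (443643 − 443463) = +0.0005556
∂h/∂y = (45.1 − 45.3) / (4984525 − 4984255) = -0.0007407
|∇h| = √(0.0005556² + -0.0007407²) = 0.0009259
Seepage velocity v = K·i/n = 370.0 × 0.0009259 / 0.31 = 1.105 m/day.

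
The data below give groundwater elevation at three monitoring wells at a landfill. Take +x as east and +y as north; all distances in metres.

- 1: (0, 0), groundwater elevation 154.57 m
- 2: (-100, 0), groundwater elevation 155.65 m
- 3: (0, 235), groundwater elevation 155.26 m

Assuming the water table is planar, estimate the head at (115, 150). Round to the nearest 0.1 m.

∂h/∂x = (155.65 − 154.57) / (-100 − 0) = -0.01080
∂h/∂y = (155.26 − 154.57) / (235 − 0) = +0.002936
h(115, 150) = 154.57 + (-0.01080)·(115) + (+0.002936)·(150) = 154.57 -1.242 +0.440 = 153.768 m.

153.8 m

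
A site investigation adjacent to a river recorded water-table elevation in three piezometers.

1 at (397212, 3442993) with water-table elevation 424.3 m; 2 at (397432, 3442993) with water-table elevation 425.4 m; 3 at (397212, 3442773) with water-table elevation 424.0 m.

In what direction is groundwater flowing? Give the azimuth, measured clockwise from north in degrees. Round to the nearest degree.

255°

∂h/∂x = (425.4 − 424.3) / (397432 − 397212) = +0.005000
∂h/∂y = (424.0 − 424.3) / (3442773 − 3442993) = +0.001364
Flow direction (−∇h) has components (-0.005000 E, -0.001364 N).
Azimuth = atan2(E, N) = atan2(-0.005000, -0.001364) = 254.7° ≈ 255°.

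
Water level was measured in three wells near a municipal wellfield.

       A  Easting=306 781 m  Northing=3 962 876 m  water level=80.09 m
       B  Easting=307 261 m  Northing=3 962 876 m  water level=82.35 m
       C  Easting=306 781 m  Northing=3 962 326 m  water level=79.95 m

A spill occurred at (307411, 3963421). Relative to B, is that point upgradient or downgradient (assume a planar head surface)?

upgradient

∂h/∂x = (82.35 − 80.09) / (307261 − 306781) = +0.004708
∂h/∂y = (79.95 − 80.09) / (3962326 − 3962876) = +0.0002545
Head at (307411, 3963421) = 80.09 + (+0.004708)·(630) + (+0.0002545)·(545) = 83.19 m.
That is higher than the 82.35 m at B, so the point is upgradient.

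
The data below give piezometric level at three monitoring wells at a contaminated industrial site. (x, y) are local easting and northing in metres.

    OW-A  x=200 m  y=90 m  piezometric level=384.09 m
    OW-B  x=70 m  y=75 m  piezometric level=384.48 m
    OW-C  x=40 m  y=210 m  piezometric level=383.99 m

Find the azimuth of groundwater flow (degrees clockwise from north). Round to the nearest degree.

With h = a·x + b·y + c and OW-A as origin, the differences give:
  (-130)·a + (-15)·b = +0.39
  (-160)·a + 120·b = -0.10
Eliminate b (×120 and ×(-15), subtract): -18000·a = 45.300 → a = ∂h/∂x = -0.002517
Back-substitute: b = ∂h/∂y = -0.004189.
Flow direction (−∇h) has components (+0.002517 E, +0.004189 N).
Azimuth = atan2(E, N) = atan2(+0.002517, +0.004189) = 31.0° ≈ 031°.

031°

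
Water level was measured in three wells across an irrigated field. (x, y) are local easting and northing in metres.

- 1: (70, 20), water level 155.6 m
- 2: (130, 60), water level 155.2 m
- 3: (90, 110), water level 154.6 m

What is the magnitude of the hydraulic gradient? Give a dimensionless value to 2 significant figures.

0.011

With h = a·x + b·y + c and 1 as origin, the differences give:
  60·a + 40·b = -0.4
  20·a + 90·b = -1.0
Eliminate b (×90 and ×40, subtract): 4600·a = 4.00 → a = ∂h/∂x = +0.0008696
Back-substitute: b = ∂h/∂y = -0.01130.
|∇h| = √(0.0008696² + -0.01130²) = 0.01133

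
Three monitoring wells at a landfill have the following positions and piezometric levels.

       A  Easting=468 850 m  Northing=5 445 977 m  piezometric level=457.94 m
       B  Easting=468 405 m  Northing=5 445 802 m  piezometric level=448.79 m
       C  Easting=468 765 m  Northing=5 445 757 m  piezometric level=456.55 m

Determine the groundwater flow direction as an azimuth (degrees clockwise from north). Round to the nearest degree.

275°

With h = a·x + b·y + c and A as origin, the differences give:
  (-445)·a + (-175)·b = -9.15
  (-85)·a + (-220)·b = -1.39
Eliminate b (×(-220) and ×(-175), subtract): 83025·a = 1769.750 → a = ∂h/∂x = +0.02132
Back-substitute: b = ∂h/∂y = -0.001917.
Flow direction (−∇h) has components (-0.02132 E, +0.001917 N).
Azimuth = atan2(E, N) = atan2(-0.02132, +0.001917) = 275.1° ≈ 275°.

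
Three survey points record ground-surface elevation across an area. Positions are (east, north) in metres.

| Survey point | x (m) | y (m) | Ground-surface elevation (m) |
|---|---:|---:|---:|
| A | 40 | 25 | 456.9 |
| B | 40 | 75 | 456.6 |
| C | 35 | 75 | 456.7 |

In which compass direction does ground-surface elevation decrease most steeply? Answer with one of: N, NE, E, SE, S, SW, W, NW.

E

With z = a·x + b·y + c and A as origin, the differences give:
  0·a + 50·b = -0.3
  (-5)·a + 50·b = -0.2
Eliminate b (×50 and ×50, subtract): 250·a = -5.00 → a = ∂z/∂x = -0.02000
Back-substitute: b = ∂z/∂y = -0.006000.
Steepest decrease is along −∇f = (+0.02000 E, +0.006000 N) → east.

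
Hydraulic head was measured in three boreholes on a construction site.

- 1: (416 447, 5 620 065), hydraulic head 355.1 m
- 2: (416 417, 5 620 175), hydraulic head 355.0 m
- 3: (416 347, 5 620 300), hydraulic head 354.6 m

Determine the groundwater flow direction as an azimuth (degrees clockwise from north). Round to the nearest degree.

With h = a·x + b·y + c and 1 as origin, the differences give:
  (-30)·a + 110·b = -0.1
  (-100)·a + 235·b = -0.5
Eliminate b (×235 and ×110, subtract): 3950·a = 31.50 → a = ∂h/∂x = +0.007975
Back-substitute: b = ∂h/∂y = +0.001266.
Flow direction (−∇h) has components (-0.007975 E, -0.001266 N).
Azimuth = atan2(E, N) = atan2(-0.007975, -0.001266) = 261.0° ≈ 261°.

261°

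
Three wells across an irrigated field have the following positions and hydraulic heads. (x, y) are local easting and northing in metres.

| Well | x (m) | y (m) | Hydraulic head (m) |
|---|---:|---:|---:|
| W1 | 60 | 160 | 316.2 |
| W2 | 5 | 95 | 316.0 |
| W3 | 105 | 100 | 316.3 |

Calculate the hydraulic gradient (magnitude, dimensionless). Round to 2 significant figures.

Differences from W1: to W2 (Δx, Δy, Δh) = (-55, -65, -0.2); to W3 = (45, -60, +0.1).
Determinant of the coordinate differences = (-55)·(-60) − 45·(-65) = 6225.
∂h/∂x = [(-0.2)·(-60) − (+0.1)·(-65)] / 6225 = +0.002972
∂h/∂y = [(-55)·(+0.1) − 45·(-0.2)] / 6225 = +0.0005622
|∇h| = √(0.002972² + 0.0005622²) = 0.003025

0.0030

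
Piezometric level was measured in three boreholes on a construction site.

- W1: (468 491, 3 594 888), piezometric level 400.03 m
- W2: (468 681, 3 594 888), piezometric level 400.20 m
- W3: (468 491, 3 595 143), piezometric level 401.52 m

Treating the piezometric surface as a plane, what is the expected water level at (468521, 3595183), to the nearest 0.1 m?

∂h/∂x = (400.20 − 400.03) / (468681 − 468491) = +0.0008947
∂h/∂y = (401.52 − 400.03) / (3595143 − 3594888) = +0.005843
h(468521, 3595183) = 400.03 + (+0.0008947)·(30) + (+0.005843)·(295) = 400.03 +0.027 +1.724 = 401.781 m.

401.8 m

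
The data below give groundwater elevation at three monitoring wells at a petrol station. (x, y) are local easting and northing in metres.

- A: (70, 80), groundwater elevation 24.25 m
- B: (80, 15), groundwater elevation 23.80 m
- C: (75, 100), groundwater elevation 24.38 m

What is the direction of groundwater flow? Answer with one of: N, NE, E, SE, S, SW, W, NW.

With h = a·x + b·y + c and A as origin, the differences give:
  10·a + (-65)·b = -0.45
  5·a + 20·b = +0.13
Eliminate b (×20 and ×(-65), subtract): 525·a = -0.550 → a = ∂h/∂x = -0.001048
Back-substitute: b = ∂h/∂y = +0.006762.
Flow = −∇h = (+0.001048 east, -0.006762 north), which points south.

S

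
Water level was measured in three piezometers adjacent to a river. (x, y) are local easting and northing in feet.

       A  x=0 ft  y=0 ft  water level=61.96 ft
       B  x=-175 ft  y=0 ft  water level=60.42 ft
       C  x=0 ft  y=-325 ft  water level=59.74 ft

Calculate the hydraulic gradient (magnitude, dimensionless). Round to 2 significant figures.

0.011

∂h/∂x = (60.42 − 61.96) / (-175 − 0) = +0.008800
∂h/∂y = (59.74 − 61.96) / (-325 − 0) = +0.006831
|∇h| = √(0.008800² + 0.006831²) = 0.01114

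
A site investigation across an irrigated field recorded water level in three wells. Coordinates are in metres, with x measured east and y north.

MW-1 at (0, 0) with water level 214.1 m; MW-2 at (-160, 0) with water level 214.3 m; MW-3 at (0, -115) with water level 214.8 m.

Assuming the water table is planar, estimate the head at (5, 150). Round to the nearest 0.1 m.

∂h/∂x = (214.3 − 214.1) / (-160 − 0) = -0.001250
∂h/∂y = (214.8 − 214.1) / (-115 − 0) = -0.006087
h(5, 150) = 214.1 + (-0.001250)·(5) + (-0.006087)·(150) = 214.1 -0.006 -0.913 = 213.181 m.

213.2 m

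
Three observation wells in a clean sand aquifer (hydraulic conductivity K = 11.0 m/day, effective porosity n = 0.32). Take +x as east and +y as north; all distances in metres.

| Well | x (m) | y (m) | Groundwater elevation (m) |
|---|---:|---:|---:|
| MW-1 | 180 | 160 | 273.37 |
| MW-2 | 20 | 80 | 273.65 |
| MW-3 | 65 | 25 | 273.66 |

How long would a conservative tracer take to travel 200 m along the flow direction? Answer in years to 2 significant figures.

Taking MW-1 as reference: MW-2−MW-1 = (-160, -80, +0.28); MW-3−MW-1 = (-115, -135, +0.29).
Solve a·Δx + b·Δy = Δh: det = (-160)·(-135) − (-115)·(-80) = 12400.
∂h/∂x = [(+0.28)·(-135) − (+0.29)·(-80)] / 12400 = -0.001177
∂h/∂y = [(-160)·(+0.29) − (-115)·(+0.28)] / 12400 = -0.001145
|∇h| = √(-0.001177² + -0.001145²) = 0.001642
Seepage velocity v = K·i/n = 11.0 × 0.001642 / 0.32 = 0.05644 m/day.
t = 200 / 0.05644 = 3544 days = 9.7 years.

9.7 years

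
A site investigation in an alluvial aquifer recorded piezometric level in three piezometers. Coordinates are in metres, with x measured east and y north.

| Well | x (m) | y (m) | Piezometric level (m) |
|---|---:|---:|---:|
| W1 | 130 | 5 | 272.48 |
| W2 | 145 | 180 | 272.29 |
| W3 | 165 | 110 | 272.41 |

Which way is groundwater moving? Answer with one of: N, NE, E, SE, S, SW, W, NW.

NW

Three-point gradient (reference W1): Δ to W2 = (15, 175, -0.19), Δ to W3 = (35, 105, -0.07).
∂h/∂x = +0.001692, ∂h/∂y = -0.001231 (det = -4550).
Flow = −∇h = (-0.001692 east, +0.001231 north), which points northwest.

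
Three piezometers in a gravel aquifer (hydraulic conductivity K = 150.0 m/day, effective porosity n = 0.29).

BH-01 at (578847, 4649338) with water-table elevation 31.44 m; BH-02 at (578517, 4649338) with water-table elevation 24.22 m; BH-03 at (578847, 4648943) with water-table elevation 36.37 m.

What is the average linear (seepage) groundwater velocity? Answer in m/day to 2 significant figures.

∂h/∂x = (24.22 − 31.44) / (578517 − 578847) = +0.02188
∂h/∂y = (36.37 − 31.44) / (4648943 − 4649338) = -0.01248
|∇h| = √(0.02188² + -0.01248²) = 0.02519
Seepage velocity v = K·i/n = 150.0 × 0.02519 / 0.29 = 13.03 m/day.

13 m/day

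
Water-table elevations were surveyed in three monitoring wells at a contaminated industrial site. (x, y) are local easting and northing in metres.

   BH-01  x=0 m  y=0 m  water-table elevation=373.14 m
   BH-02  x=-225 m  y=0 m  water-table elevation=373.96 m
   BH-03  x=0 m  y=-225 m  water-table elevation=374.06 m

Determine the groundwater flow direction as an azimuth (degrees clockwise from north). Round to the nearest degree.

∂h/∂x = (373.96 − 373.14) / (-225 − 0) = -0.003644
∂h/∂y = (374.06 − 373.14) / (-225 − 0) = -0.004089
Flow direction (−∇h) has components (+0.003644 E, +0.004089 N).
Azimuth = atan2(E, N) = atan2(+0.003644, +0.004089) = 41.7° ≈ 042°.

042°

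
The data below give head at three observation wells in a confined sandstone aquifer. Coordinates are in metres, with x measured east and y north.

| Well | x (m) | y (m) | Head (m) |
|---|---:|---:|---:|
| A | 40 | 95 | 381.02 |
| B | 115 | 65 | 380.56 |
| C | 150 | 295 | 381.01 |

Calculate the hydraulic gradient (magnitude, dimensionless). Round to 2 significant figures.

0.0057

With h = a·x + b·y + c and A as origin, the differences give:
  75·a + (-30)·b = -0.46
  110·a + 200·b = -0.01
Eliminate b (×200 and ×(-30), subtract): 18300·a = -92.300 → a = ∂h/∂x = -0.005044
Back-substitute: b = ∂h/∂y = +0.002724.
|∇h| = √(-0.005044² + 0.002724²) = 0.005733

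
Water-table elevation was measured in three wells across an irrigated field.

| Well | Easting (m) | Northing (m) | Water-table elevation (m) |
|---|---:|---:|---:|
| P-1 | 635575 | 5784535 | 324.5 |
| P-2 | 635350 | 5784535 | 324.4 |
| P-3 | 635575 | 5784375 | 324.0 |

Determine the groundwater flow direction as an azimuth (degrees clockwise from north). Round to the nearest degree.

∂h/∂x = (324.4 − 324.5) / (635350 − 635575) = +0.0004444
∂h/∂y = (324.0 − 324.5) / (5784375 − 5784535) = +0.003125
Flow direction (−∇h) has components (-0.0004444 E, -0.003125 N).
Azimuth = atan2(E, N) = atan2(-0.0004444, -0.003125) = 188.1° ≈ 188°.

188°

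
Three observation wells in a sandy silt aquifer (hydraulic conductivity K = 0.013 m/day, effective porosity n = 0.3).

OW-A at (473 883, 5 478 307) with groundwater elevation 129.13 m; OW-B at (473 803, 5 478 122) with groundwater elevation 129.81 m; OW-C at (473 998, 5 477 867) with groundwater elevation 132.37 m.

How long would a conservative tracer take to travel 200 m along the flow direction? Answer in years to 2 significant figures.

Taking OW-A as reference: OW-B−OW-A = (-80, -185, +0.68); OW-C−OW-A = (115, -440, +3.24).
Solve a·Δx + b·Δy = Δh: det = (-80)·(-440) − 115·(-185) = 56475.
∂h/∂x = [(+0.68)·(-440) − (+3.24)·(-185)] / 56475 = +0.005316
∂h/∂y = [(-80)·(+3.24) − 115·(+0.68)] / 56475 = -0.005974
|∇h| = √(0.005316² + -0.005974²) = 0.007997
Seepage velocity v = K·i/n = 0.013 × 0.007997 / 0.3 = 0.0003465 m/day.
t = 200 / 0.0003465 = 5.772e+05 days = 1.58e+03 years.

1600 years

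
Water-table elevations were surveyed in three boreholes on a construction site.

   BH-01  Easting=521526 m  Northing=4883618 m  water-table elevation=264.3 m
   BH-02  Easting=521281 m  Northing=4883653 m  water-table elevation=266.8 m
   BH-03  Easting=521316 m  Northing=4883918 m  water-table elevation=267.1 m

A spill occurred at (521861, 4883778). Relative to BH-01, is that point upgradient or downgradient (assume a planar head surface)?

downgradient

Differences from BH-01: to BH-02 (Δx, Δy, Δh) = (-245, 35, +2.5); to BH-03 = (-210, 300, +2.8).
Solve a·Δx + b·Δy = Δh: det = (-245)·300 − (-210)·35 = -66150.
∂h/∂x = [(+2.5)·300 − (+2.8)·35] / -66150 = -0.009856
∂h/∂y = [(-245)·(+2.8) − (-210)·(+2.5)] / -66150 = +0.002434
Head at (521861, 4883778) = 264.3 + (-0.009856)·(335) + (+0.002434)·(160) = 261.39 m.
That is lower than the 264.3 m at BH-01, so the point is downgradient.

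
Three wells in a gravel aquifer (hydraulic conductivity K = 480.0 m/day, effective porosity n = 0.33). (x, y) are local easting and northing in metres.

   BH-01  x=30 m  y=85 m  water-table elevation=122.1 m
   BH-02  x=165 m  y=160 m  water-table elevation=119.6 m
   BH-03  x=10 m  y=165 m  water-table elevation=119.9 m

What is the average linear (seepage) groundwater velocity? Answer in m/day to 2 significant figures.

41 m/day

With h = a·x + b·y + c and BH-01 as origin, the differences give:
  135·a + 75·b = -2.5
  (-20)·a + 80·b = -2.2
Eliminate b (×80 and ×75, subtract): 12300·a = -35.00 → a = ∂h/∂x = -0.002846
Back-substitute: b = ∂h/∂y = -0.02821.
|∇h| = √(-0.002846² + -0.02821²) = 0.02835
Seepage velocity v = K·i/n = 480.0 × 0.02835 / 0.33 = 41.24 m/day.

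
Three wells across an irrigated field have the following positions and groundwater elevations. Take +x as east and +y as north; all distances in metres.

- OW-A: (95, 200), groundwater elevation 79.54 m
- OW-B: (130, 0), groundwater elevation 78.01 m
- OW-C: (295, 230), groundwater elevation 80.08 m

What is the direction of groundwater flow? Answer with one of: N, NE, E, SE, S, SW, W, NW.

Differences from OW-A: to OW-B (Δx, Δy, Δh) = (35, -200, -1.53); to OW-C = (200, 30, +0.54).
Determinant of the coordinate differences = 35·30 − 200·(-200) = 41050.
∂h/∂x = [(-1.53)·30 − (+0.54)·(-200)] / 41050 = +0.001513
∂h/∂y = [35·(+0.54) − 200·(-1.53)] / 41050 = +0.007915
Flow = −∇h = (-0.001513 east, -0.007915 north), which points south.

S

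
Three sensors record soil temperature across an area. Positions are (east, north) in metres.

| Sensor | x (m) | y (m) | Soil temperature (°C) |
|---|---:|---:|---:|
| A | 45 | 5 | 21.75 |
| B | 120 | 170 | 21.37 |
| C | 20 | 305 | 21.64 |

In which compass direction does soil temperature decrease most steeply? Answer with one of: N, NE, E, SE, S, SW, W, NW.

E

Three-point gradient (reference A): Δ to B = (75, 165, -0.38), Δ to C = (-25, 300, -0.11).
∂T/∂x = -0.003600, ∂T/∂y = -0.0006667 (det = 26625).
Steepest decrease is along −∇f = (+0.003600 E, +0.0006667 N) → east.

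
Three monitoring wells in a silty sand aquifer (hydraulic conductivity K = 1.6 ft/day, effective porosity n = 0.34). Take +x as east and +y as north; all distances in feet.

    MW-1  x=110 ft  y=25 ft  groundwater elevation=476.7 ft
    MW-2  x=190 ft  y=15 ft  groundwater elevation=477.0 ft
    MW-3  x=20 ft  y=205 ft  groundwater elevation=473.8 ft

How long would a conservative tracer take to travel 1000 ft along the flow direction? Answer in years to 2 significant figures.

Three-point gradient (reference MW-1): Δ to MW-2 = (80, -10, +0.3), Δ to MW-3 = (-90, 180, -2.9).
∂h/∂x = +0.001852, ∂h/∂y = -0.01519 (det = 13500).
|∇h| = √(0.001852² + -0.01519²) = 0.0153
Seepage velocity v = K·i/n = 1.6 × 0.0153 / 0.34 = 0.072 ft/day.
t = 1000 / 0.072 = 1.389e+04 days = 38 years.

38 years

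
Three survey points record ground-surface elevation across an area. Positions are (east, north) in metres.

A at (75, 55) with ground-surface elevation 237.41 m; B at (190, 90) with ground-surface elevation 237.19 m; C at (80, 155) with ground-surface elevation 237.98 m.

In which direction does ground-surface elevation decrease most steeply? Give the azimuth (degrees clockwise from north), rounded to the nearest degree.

148°

Differences from A: to B (Δx, Δy, Δh) = (115, 35, -0.22); to C = (5, 100, +0.57).
Solve a·Δx + b·Δy = Δz: det = 115·100 − 5·35 = 11325.
∂z/∂x = [(-0.22)·100 − (+0.57)·35] / 11325 = -0.003704
∂z/∂y = [115·(+0.57) − 5·(-0.22)] / 11325 = +0.005885
Steepest decrease is along −∇f: components (+0.003704 E, -0.005885 N).
Azimuth = atan2(+0.003704, -0.005885) = 147.8° ≈ 148°.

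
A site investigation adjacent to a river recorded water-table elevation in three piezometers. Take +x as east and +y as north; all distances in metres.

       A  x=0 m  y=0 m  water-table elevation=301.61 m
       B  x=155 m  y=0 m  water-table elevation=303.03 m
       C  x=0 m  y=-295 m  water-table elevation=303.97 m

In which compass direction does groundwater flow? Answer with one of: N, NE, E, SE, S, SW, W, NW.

∂h/∂x = (303.03 − 301.61) / (155 − 0) = +0.009161
∂h/∂y = (303.97 − 301.61) / (-295 − 0) = -0.008000
Flow = −∇h = (-0.009161 east, +0.008000 north), which points northwest.

NW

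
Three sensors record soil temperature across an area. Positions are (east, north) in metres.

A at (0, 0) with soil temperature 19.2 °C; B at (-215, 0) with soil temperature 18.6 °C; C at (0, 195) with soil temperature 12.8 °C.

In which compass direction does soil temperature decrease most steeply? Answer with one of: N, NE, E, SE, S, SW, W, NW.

N

∂T/∂x = (18.6 − 19.2) / (-215 − 0) = +0.002791
∂T/∂y = (12.8 − 19.2) / (195 − 0) = -0.03282
Steepest decrease is along −∇f = (-0.002791 E, +0.03282 N) → north.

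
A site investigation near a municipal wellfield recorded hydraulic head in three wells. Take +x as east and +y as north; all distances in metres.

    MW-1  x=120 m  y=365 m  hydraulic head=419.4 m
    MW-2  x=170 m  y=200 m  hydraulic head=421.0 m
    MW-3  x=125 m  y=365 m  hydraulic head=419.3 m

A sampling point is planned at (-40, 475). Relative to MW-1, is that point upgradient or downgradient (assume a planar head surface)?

With h = a·x + b·y + c and MW-1 as origin, the differences give:
  50·a + (-165)·b = +1.6
  5·a + 0·b = -0.1
Eliminate b (×0 and ×(-165), subtract): 825·a = -16.50 → a = ∂h/∂x = -0.02000
Back-substitute: b = ∂h/∂y = -0.01576.
Head at (-40, 475) = 419.4 + (-0.02000)·(-160) + (-0.01576)·(110) = 420.87 m.
That is higher than the 419.4 m at MW-1, so the point is upgradient.

upgradient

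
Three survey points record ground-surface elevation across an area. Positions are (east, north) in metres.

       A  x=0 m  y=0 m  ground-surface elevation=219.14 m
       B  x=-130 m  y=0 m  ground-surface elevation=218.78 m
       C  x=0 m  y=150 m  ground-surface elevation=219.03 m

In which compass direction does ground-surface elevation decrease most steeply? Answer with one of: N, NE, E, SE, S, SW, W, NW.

∂z/∂x = (218.78 − 219.14) / (-130 − 0) = +0.002769
∂z/∂y = (219.03 − 219.14) / (150 − 0) = -0.0007333
Steepest decrease is along −∇f = (-0.002769 E, +0.0007333 N) → west.

W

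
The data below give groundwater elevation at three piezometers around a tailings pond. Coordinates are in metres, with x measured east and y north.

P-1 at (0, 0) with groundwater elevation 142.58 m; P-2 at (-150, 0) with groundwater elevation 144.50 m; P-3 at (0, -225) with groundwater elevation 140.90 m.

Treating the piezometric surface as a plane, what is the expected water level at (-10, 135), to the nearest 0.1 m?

∂h/∂x = (144.50 − 142.58) / (-150 − 0) = -0.01280
∂h/∂y = (140.90 − 142.58) / (-225 − 0) = +0.007467
h(-10, 135) = 142.58 + (-0.01280)·(-10) + (+0.007467)·(135) = 142.58 +0.128 +1.008 = 143.716 m.

143.7 m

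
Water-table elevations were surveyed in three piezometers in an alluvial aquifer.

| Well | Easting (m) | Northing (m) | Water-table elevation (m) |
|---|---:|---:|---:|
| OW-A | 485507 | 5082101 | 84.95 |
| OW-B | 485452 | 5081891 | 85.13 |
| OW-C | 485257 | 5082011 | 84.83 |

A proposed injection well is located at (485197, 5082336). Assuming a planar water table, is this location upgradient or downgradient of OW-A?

Differences from OW-A: to OW-B (Δx, Δy, Δh) = (-55, -210, +0.18); to OW-C = (-250, -90, -0.12).
Determinant of the coordinate differences = (-55)·(-90) − (-250)·(-210) = -47550.
∂h/∂x = [(+0.18)·(-90) − (-0.12)·(-210)] / -47550 = +0.0008707
∂h/∂y = [(-55)·(-0.12) − (-250)·(+0.18)] / -47550 = -0.001085
Head at (485197, 5082336) = 84.95 + (+0.0008707)·(-310) + (-0.001085)·(235) = 84.43 m.
That is lower than the 84.95 m at OW-A, so the point is downgradient.

downgradient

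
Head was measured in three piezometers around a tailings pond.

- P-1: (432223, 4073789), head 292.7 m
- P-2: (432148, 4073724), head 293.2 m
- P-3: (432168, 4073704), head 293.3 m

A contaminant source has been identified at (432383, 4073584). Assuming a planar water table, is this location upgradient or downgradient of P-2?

With h = a·x + b·y + c and P-1 as origin, the differences give:
  (-75)·a + (-65)·b = +0.5
  (-55)·a + (-85)·b = +0.6
Eliminate b (×(-85) and ×(-65), subtract): 2800·a = -3.50 → a = ∂h/∂x = -0.001250
Back-substitute: b = ∂h/∂y = -0.006250.
Head at (432383, 4073584) = 292.7 + (-0.001250)·(160) + (-0.006250)·(-205) = 293.78 m.
That is higher than the 293.2 m at P-2, so the point is upgradient.

upgradient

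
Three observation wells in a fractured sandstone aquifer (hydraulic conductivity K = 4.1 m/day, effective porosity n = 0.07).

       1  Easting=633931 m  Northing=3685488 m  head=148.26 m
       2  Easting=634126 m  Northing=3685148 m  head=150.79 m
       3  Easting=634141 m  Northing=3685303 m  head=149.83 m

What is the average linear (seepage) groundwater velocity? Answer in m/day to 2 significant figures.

Taking 1 as reference: 2−1 = (195, -340, +2.53); 3−1 = (210, -185, +1.57).
Determinant of the coordinate differences = 195·(-185) − 210·(-340) = 35325.
∂h/∂x = [(+2.53)·(-185) − (+1.57)·(-340)] / 35325 = +0.001861
∂h/∂y = [195·(+1.57) − 210·(+2.53)] / 35325 = -0.006374
|∇h| = √(0.001861² + -0.006374²) = 0.00664
Seepage velocity v = K·i/n = 4.1 × 0.00664 / 0.07 = 0.3889 m/day.

0.39 m/day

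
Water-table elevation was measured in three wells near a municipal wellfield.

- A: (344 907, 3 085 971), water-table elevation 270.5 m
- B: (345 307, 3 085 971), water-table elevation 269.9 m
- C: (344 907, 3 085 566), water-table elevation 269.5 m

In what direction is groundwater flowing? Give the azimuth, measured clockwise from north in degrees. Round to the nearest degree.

149°

∂h/∂x = (269.9 − 270.5) / (345307 − 344907) = -0.001500
∂h/∂y = (269.5 − 270.5) / (3085566 − 3085971) = +0.002469
Flow direction (−∇h) has components (+0.001500 E, -0.002469 N).
Azimuth = atan2(E, N) = atan2(+0.001500, -0.002469) = 148.7° ≈ 149°.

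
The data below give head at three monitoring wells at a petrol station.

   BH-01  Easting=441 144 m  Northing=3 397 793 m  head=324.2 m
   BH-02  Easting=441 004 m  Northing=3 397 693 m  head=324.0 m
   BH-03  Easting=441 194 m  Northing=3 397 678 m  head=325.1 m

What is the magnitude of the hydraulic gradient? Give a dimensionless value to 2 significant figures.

Taking BH-01 as reference: BH-02−BH-01 = (-140, -100, -0.2); BH-03−BH-01 = (50, -115, +0.9).
Determinant of the coordinate differences = (-140)·(-115) − 50·(-100) = 21100.
∂h/∂x = [(-0.2)·(-115) − (+0.9)·(-100)] / 21100 = +0.005355
∂h/∂y = [(-140)·(+0.9) − 50·(-0.2)] / 21100 = -0.005498
|∇h| = √(0.005355² + -0.005498²) = 0.007675

0.0077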